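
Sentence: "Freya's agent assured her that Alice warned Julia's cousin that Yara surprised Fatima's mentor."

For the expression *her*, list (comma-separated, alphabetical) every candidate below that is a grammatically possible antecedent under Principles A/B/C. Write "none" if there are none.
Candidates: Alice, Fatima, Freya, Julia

*her* is a pronoun; Principle B requires it to be free in its binding domain — the matrix clause.
— Alice: subject of the clause headed by 'warned'; is c-commanded by the pronoun; coreference would bind this R-expression — blocked (Principle C).
— Fatima: possessor inside the object DP of the clause headed by 'surprised'; is c-commanded by the pronoun; coreference would bind this R-expression — blocked (Principle C).
— Freya: possessor inside the subject DP of the matrix clause; does not c-command the pronoun — Principle B does not apply; allowed.
— Julia: possessor inside the object DP of the clause headed by 'warned'; is c-commanded by the pronoun; coreference would bind this R-expression — blocked (Principle C).

Freya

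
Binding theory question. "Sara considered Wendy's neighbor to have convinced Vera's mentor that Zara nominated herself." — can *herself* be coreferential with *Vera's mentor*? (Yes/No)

*herself* is a reflexive; Principle A requires it to be bound within its binding domain — the clause headed by 'nominated'.
— Vera's mentor: object of the clause headed by 'convinced'; c-commands the reflexive but lies outside its binding domain — cannot bind it (Principle A).

No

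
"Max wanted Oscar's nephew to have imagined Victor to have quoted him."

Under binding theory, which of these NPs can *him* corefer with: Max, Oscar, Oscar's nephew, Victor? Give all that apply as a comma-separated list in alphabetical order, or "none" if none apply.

Max, Oscar, Oscar's nephew

*him* is a pronoun; Principle B requires it to be free in its binding domain — the clause headed by 'quoted'.
— Max: subject of the matrix clause; c-commands the pronoun but lies outside its binding domain — allowed.
— Oscar: possessor inside the subject DP of the clause headed by 'imagined'; does not c-command the pronoun — Principle B does not apply; allowed.
— Oscar's nephew: subject of the clause headed by 'imagined'; c-commands the pronoun but lies outside its binding domain — allowed.
— Victor: subject of the clause headed by 'quoted'; c-commands the pronoun within its binding domain — blocked (Principle B).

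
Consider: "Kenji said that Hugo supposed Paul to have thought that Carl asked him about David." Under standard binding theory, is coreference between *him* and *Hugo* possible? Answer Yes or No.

Yes

*Hugo* is an R-expression; Principle C requires it to be free (not bound by any c-commanding expression).
— him: object of the clause headed by 'asked'; the pronoun does not c-command the R-expression — coreference allowed.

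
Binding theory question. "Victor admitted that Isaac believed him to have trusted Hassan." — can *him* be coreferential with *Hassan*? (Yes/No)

No

*him* is a pronoun; Principle B requires it to be free in its binding domain — the clause headed by 'believed'.
— Hassan: object of the clause headed by 'trusted'; is c-commanded by the pronoun; coreference would bind this R-expression — blocked (Principle C).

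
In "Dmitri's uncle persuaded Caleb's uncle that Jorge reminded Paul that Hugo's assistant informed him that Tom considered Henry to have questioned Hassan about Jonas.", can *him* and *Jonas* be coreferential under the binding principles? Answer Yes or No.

No

*Jonas* is an R-expression; Principle C requires it to be free (not bound by any c-commanding expression).
— him: object of the clause headed by 'informed'; the pronoun c-commands the R-expression — coreference blocked (Principle C).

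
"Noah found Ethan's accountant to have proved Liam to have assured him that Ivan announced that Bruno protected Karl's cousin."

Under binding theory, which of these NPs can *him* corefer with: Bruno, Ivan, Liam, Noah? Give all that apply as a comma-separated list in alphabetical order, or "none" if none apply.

Noah

*him* is a pronoun; Principle B requires it to be free in its binding domain — the clause headed by 'assured'.
— Bruno: subject of the clause headed by 'protected'; is c-commanded by the pronoun; coreference would bind this R-expression — blocked (Principle C).
— Ivan: subject of the clause headed by 'announced'; is c-commanded by the pronoun; coreference would bind this R-expression — blocked (Principle C).
— Liam: subject of the clause headed by 'assured'; c-commands the pronoun within its binding domain — blocked (Principle B).
— Noah: subject of the matrix clause; c-commands the pronoun but lies outside its binding domain — allowed.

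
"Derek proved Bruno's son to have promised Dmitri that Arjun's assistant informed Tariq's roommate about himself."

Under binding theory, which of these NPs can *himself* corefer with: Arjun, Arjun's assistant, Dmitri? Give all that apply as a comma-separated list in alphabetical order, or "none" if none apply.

Arjun's assistant

*himself* is a reflexive; Principle A requires it to be bound within its binding domain — the clause headed by 'informed'.
— Arjun: possessor inside the subject DP of the clause headed by 'informed'; does not c-command the reflexive — cannot bind it (Principle A).
— Arjun's assistant: subject of the clause headed by 'informed'; c-commands the reflexive within its binding domain — allowed (Principle A).
— Dmitri: object of the clause headed by 'promised'; c-commands the reflexive but lies outside its binding domain — cannot bind it (Principle A).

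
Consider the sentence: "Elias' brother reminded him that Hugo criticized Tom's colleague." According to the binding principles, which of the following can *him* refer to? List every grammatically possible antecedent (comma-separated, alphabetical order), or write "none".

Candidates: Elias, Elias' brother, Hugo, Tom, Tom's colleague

*him* is a pronoun; Principle B requires it to be free in its binding domain — the matrix clause.
— Elias: possessor inside the subject DP of the matrix clause; does not c-command the pronoun — Principle B does not apply; allowed.
— Elias' brother: subject of the matrix clause; c-commands the pronoun within its binding domain — blocked (Principle B).
— Hugo: subject of the clause headed by 'criticized'; is c-commanded by the pronoun; coreference would bind this R-expression — blocked (Principle C).
— Tom: possessor inside the object DP of the clause headed by 'criticized'; is c-commanded by the pronoun; coreference would bind this R-expression — blocked (Principle C).
— Tom's colleague: object of the clause headed by 'criticized'; is c-commanded by the pronoun; coreference would bind this R-expression — blocked (Principle C).

Elias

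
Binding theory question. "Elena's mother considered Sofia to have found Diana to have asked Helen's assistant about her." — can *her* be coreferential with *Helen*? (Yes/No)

*her* is a pronoun; Principle B requires it to be free in its binding domain — the clause headed by 'asked'.
— Helen: possessor inside the object DP of the clause headed by 'asked'; does not c-command the pronoun — Principle B does not apply; allowed.

Yes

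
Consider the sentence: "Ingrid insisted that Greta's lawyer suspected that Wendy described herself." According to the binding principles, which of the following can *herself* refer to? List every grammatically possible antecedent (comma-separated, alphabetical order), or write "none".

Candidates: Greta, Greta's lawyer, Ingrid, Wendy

*herself* is a reflexive; Principle A requires it to be bound within its binding domain — the clause headed by 'described'.
— Greta: possessor inside the subject DP of the clause headed by 'suspected'; does not c-command the reflexive — cannot bind it (Principle A).
— Greta's lawyer: subject of the clause headed by 'suspected'; c-commands the reflexive but lies outside its binding domain — cannot bind it (Principle A).
— Ingrid: subject of the matrix clause; c-commands the reflexive but lies outside its binding domain — cannot bind it (Principle A).
— Wendy: subject of the clause headed by 'described'; c-commands the reflexive within its binding domain — allowed (Principle A).

Wendy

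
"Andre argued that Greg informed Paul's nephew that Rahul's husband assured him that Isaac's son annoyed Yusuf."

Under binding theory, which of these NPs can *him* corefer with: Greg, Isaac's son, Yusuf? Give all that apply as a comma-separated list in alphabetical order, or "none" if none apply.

*him* is a pronoun; Principle B requires it to be free in its binding domain — the clause headed by 'assured'.
— Greg: subject of the clause headed by 'informed'; c-commands the pronoun but lies outside its binding domain — allowed.
— Isaac's son: subject of the clause headed by 'annoyed'; is c-commanded by the pronoun; coreference would bind this R-expression — blocked (Principle C).
— Yusuf: object of the clause headed by 'annoyed'; is c-commanded by the pronoun; coreference would bind this R-expression — blocked (Principle C).

Greg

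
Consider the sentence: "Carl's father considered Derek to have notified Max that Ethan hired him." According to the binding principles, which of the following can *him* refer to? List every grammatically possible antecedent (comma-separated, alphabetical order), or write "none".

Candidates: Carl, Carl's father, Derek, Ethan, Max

*him* is a pronoun; Principle B requires it to be free in its binding domain — the clause headed by 'hired'.
— Carl: possessor inside the subject DP of the matrix clause; does not c-command the pronoun — Principle B does not apply; allowed.
— Carl's father: subject of the matrix clause; c-commands the pronoun but lies outside its binding domain — allowed.
— Derek: subject of the clause headed by 'notified'; c-commands the pronoun but lies outside its binding domain — allowed.
— Ethan: subject of the clause headed by 'hired'; c-commands the pronoun within its binding domain — blocked (Principle B).
— Max: object of the clause headed by 'notified'; c-commands the pronoun but lies outside its binding domain — allowed.

Carl, Carl's father, Derek, Max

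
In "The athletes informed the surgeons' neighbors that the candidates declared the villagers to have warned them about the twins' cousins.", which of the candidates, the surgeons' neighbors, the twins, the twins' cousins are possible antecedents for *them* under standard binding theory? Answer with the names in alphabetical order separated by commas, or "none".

the candidates, the surgeons' neighbors

*them* is a pronoun; Principle B requires it to be free in its binding domain — the clause headed by 'warned'.
— the candidates: subject of the clause headed by 'declared'; c-commands the pronoun but lies outside its binding domain — allowed.
— the surgeons' neighbors: object of the matrix clause; c-commands the pronoun but lies outside its binding domain — allowed.
— the twins: possessor inside the second object DP of the clause headed by 'warned'; is c-commanded by the pronoun; coreference would bind this R-expression — blocked (Principle C).
— the twins' cousins: second object of the clause headed by 'warned'; is c-commanded by the pronoun; coreference would bind this R-expression — blocked (Principle C).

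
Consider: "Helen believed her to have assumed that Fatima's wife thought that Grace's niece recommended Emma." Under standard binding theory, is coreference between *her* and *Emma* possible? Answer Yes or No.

No

*Emma* is an R-expression; Principle C requires it to be free (not bound by any c-commanding expression).
— her: subject of the clause headed by 'assumed'; the pronoun c-commands the R-expression — coreference blocked (Principle C).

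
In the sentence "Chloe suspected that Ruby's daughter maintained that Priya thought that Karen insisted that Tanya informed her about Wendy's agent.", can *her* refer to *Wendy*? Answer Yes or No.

No

*her* is a pronoun; Principle B requires it to be free in its binding domain — the clause headed by 'informed'.
— Wendy: possessor inside the second object DP of the clause headed by 'informed'; is c-commanded by the pronoun; coreference would bind this R-expression — blocked (Principle C).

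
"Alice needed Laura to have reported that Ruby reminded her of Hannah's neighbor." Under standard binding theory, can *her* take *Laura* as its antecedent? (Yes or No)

Yes

*her* is a pronoun; Principle B requires it to be free in its binding domain — the clause headed by 'reminded'.
— Laura: subject of the clause headed by 'reported'; c-commands the pronoun but lies outside its binding domain — allowed.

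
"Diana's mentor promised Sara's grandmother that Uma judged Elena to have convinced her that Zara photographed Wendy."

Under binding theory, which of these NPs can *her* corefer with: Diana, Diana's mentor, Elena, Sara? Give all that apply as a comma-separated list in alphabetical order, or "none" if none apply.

Diana, Diana's mentor, Sara

*her* is a pronoun; Principle B requires it to be free in its binding domain — the clause headed by 'convinced'.
— Diana: possessor inside the subject DP of the matrix clause; does not c-command the pronoun — Principle B does not apply; allowed.
— Diana's mentor: subject of the matrix clause; c-commands the pronoun but lies outside its binding domain — allowed.
— Elena: subject of the clause headed by 'convinced'; c-commands the pronoun within its binding domain — blocked (Principle B).
— Sara: possessor inside the object DP of the matrix clause; does not c-command the pronoun — Principle B does not apply; allowed.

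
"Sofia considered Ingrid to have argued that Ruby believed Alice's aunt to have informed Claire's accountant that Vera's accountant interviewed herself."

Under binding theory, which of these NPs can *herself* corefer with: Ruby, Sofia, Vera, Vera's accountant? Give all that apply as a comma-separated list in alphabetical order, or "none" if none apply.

Vera's accountant

*herself* is a reflexive; Principle A requires it to be bound within its binding domain — the clause headed by 'interviewed'.
— Ruby: subject of the clause headed by 'believed'; c-commands the reflexive but lies outside its binding domain — cannot bind it (Principle A).
— Sofia: subject of the matrix clause; c-commands the reflexive but lies outside its binding domain — cannot bind it (Principle A).
— Vera: possessor inside the subject DP of the clause headed by 'interviewed'; does not c-command the reflexive — cannot bind it (Principle A).
— Vera's accountant: subject of the clause headed by 'interviewed'; c-commands the reflexive within its binding domain — allowed (Principle A).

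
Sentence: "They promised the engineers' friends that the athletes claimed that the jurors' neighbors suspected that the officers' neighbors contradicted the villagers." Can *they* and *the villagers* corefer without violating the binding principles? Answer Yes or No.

*the villagers* is an R-expression; Principle C requires it to be free (not bound by any c-commanding expression).
— they: subject of the matrix clause; the pronoun c-commands the R-expression — coreference blocked (Principle C).

No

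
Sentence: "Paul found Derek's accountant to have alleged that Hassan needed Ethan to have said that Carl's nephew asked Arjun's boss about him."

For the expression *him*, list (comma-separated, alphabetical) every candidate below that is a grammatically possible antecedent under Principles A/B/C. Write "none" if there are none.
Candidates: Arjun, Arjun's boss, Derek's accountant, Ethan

*him* is a pronoun; Principle B requires it to be free in its binding domain — the clause headed by 'asked'.
— Arjun: possessor inside the object DP of the clause headed by 'asked'; does not c-command the pronoun — Principle B does not apply; allowed.
— Arjun's boss: object of the clause headed by 'asked'; c-commands the pronoun within its binding domain — blocked (Principle B).
— Derek's accountant: subject of the clause headed by 'alleged'; c-commands the pronoun but lies outside its binding domain — allowed.
— Ethan: subject of the clause headed by 'said'; c-commands the pronoun but lies outside its binding domain — allowed.

Arjun, Derek's accountant, Ethan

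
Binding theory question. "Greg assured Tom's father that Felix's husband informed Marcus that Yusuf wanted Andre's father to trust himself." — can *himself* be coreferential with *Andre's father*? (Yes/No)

*himself* is a reflexive; Principle A requires it to be bound within its binding domain — the clause headed by 'trust'.
— Andre's father: subject of the clause headed by 'trust'; c-commands the reflexive within its binding domain — allowed (Principle A).

Yes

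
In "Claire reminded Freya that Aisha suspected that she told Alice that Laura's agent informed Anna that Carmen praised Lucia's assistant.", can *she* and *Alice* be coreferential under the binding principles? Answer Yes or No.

*Alice* is an R-expression; Principle C requires it to be free (not bound by any c-commanding expression).
— she: subject of the clause headed by 'told'; the pronoun c-commands the R-expression — coreference blocked (Principle C).

No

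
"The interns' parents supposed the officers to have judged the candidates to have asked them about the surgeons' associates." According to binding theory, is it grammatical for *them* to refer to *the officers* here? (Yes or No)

*the officers* is an R-expression; Principle C requires it to be free (not bound by any c-commanding expression).
— them: object of the clause headed by 'asked'; the pronoun does not c-command the R-expression — coreference allowed.

Yes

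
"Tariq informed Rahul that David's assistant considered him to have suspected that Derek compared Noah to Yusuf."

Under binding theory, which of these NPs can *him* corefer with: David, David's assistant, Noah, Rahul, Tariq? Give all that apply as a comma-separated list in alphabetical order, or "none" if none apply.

*him* is a pronoun; Principle B requires it to be free in its binding domain — the clause headed by 'considered'.
— David: possessor inside the subject DP of the clause headed by 'considered'; does not c-command the pronoun — Principle B does not apply; allowed.
— David's assistant: subject of the clause headed by 'considered'; c-commands the pronoun within its binding domain — blocked (Principle B).
— Noah: object of the clause headed by 'compared'; is c-commanded by the pronoun; coreference would bind this R-expression — blocked (Principle C).
— Rahul: object of the matrix clause; c-commands the pronoun but lies outside its binding domain — allowed.
— Tariq: subject of the matrix clause; c-commands the pronoun but lies outside its binding domain — allowed.

David, Rahul, Tariq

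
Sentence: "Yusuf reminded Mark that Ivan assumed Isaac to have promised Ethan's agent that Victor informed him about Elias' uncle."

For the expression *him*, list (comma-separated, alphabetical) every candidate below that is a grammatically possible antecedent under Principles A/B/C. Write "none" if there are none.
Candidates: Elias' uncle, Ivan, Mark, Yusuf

*him* is a pronoun; Principle B requires it to be free in its binding domain — the clause headed by 'informed'.
— Elias' uncle: second object of the clause headed by 'informed'; is c-commanded by the pronoun; coreference would bind this R-expression — blocked (Principle C).
— Ivan: subject of the clause headed by 'assumed'; c-commands the pronoun but lies outside its binding domain — allowed.
— Mark: object of the matrix clause; c-commands the pronoun but lies outside its binding domain — allowed.
— Yusuf: subject of the matrix clause; c-commands the pronoun but lies outside its binding domain — allowed.

Ivan, Mark, Yusuf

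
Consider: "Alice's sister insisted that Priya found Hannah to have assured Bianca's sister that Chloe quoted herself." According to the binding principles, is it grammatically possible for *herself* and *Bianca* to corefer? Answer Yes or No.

*herself* is a reflexive; Principle A requires it to be bound within its binding domain — the clause headed by 'quoted'.
— Bianca: possessor inside the object DP of the clause headed by 'assured'; does not c-command the reflexive — cannot bind it (Principle A).

No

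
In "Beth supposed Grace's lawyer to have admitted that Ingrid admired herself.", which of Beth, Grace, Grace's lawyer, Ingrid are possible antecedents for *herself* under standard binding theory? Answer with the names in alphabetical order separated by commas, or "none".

Ingrid

*herself* is a reflexive; Principle A requires it to be bound within its binding domain — the clause headed by 'admired'.
— Beth: subject of the matrix clause; c-commands the reflexive but lies outside its binding domain — cannot bind it (Principle A).
— Grace: possessor inside the subject DP of the clause headed by 'admitted'; does not c-command the reflexive — cannot bind it (Principle A).
— Grace's lawyer: subject of the clause headed by 'admitted'; c-commands the reflexive but lies outside its binding domain — cannot bind it (Principle A).
— Ingrid: subject of the clause headed by 'admired'; c-commands the reflexive within its binding domain — allowed (Principle A).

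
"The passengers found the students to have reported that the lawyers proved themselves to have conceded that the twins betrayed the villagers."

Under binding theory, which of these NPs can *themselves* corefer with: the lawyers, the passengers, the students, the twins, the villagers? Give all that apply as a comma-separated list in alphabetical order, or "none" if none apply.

*themselves* is a reflexive; Principle A requires it to be bound within its binding domain — the clause headed by 'proved'.
— the lawyers: subject of the clause headed by 'proved'; c-commands the reflexive within its binding domain — allowed (Principle A).
— the passengers: subject of the matrix clause; c-commands the reflexive but lies outside its binding domain — cannot bind it (Principle A).
— the students: subject of the clause headed by 'reported'; c-commands the reflexive but lies outside its binding domain — cannot bind it (Principle A).
— the twins: subject of the clause headed by 'betrayed'; does not c-command the reflexive — cannot bind it (Principle A).
— the villagers: object of the clause headed by 'betrayed'; does not c-command the reflexive — cannot bind it (Principle A).

the lawyers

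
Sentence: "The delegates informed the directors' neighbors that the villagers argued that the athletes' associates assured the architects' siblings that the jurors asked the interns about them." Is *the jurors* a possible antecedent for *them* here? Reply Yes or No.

No

*them* is a pronoun; Principle B requires it to be free in its binding domain — the clause headed by 'asked'.
— the jurors: subject of the clause headed by 'asked'; c-commands the pronoun within its binding domain — blocked (Principle B).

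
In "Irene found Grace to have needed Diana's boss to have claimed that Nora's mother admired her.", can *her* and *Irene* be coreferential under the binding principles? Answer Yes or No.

*Irene* is an R-expression; Principle C requires it to be free (not bound by any c-commanding expression).
— her: object of the clause headed by 'admired'; the pronoun does not c-command the R-expression — coreference allowed.

Yes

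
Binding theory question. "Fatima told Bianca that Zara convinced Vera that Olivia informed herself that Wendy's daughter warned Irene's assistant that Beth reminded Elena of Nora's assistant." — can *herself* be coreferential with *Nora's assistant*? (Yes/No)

*herself* is a reflexive; Principle A requires it to be bound within its binding domain — the clause headed by 'informed'.
— Nora's assistant: second object of the clause headed by 'reminded'; does not c-command the reflexive — cannot bind it (Principle A).

No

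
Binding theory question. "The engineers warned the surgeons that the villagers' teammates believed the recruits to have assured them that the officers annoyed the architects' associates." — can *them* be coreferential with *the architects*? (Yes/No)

No

*them* is a pronoun; Principle B requires it to be free in its binding domain — the clause headed by 'assured'.
— the architects: possessor inside the object DP of the clause headed by 'annoyed'; is c-commanded by the pronoun; coreference would bind this R-expression — blocked (Principle C).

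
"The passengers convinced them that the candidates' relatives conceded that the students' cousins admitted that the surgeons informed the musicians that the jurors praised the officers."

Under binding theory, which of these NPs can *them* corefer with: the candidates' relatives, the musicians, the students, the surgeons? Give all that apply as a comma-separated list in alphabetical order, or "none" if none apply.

none

*them* is a pronoun; Principle B requires it to be free in its binding domain — the matrix clause.
— the candidates' relatives: subject of the clause headed by 'conceded'; is c-commanded by the pronoun; coreference would bind this R-expression — blocked (Principle C).
— the musicians: object of the clause headed by 'informed'; is c-commanded by the pronoun; coreference would bind this R-expression — blocked (Principle C).
— the students: possessor inside the subject DP of the clause headed by 'admitted'; is c-commanded by the pronoun; coreference would bind this R-expression — blocked (Principle C).
— the surgeons: subject of the clause headed by 'informed'; is c-commanded by the pronoun; coreference would bind this R-expression — blocked (Principle C).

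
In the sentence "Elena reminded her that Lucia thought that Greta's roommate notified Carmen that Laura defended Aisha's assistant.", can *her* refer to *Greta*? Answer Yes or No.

*her* is a pronoun; Principle B requires it to be free in its binding domain — the matrix clause.
— Greta: possessor inside the subject DP of the clause headed by 'notified'; is c-commanded by the pronoun; coreference would bind this R-expression — blocked (Principle C).

No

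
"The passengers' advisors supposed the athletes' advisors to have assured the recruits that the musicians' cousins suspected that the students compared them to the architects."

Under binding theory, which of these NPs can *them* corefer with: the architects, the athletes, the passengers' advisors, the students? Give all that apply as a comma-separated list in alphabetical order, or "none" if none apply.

the athletes, the passengers' advisors

*them* is a pronoun; Principle B requires it to be free in its binding domain — the clause headed by 'compared'.
— the architects: second object of the clause headed by 'compared'; is c-commanded by the pronoun; coreference would bind this R-expression — blocked (Principle C).
— the athletes: possessor inside the subject DP of the clause headed by 'assured'; does not c-command the pronoun — Principle B does not apply; allowed.
— the passengers' advisors: subject of the matrix clause; c-commands the pronoun but lies outside its binding domain — allowed.
— the students: subject of the clause headed by 'compared'; c-commands the pronoun within its binding domain — blocked (Principle B).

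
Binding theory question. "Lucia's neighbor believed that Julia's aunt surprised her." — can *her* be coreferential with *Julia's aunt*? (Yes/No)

*her* is a pronoun; Principle B requires it to be free in its binding domain — the clause headed by 'surprised'.
— Julia's aunt: subject of the clause headed by 'surprised'; c-commands the pronoun within its binding domain — blocked (Principle B).

No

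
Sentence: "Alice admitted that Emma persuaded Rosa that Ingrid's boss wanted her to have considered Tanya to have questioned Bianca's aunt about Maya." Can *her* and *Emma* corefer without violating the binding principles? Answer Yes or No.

*Emma* is an R-expression; Principle C requires it to be free (not bound by any c-commanding expression).
— her: subject of the clause headed by 'considered'; the pronoun does not c-command the R-expression — coreference allowed.

Yes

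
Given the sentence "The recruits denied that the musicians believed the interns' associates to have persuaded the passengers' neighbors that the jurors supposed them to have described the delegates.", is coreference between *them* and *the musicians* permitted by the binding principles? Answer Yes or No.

*them* is a pronoun; Principle B requires it to be free in its binding domain — the clause headed by 'supposed'.
— the musicians: subject of the clause headed by 'believed'; c-commands the pronoun but lies outside its binding domain — allowed.

Yes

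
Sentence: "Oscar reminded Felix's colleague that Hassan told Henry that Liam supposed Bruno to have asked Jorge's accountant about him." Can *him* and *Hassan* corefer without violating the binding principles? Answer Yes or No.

Yes

*Hassan* is an R-expression; Principle C requires it to be free (not bound by any c-commanding expression).
— him: second object of the clause headed by 'asked'; the pronoun does not c-command the R-expression — coreference allowed.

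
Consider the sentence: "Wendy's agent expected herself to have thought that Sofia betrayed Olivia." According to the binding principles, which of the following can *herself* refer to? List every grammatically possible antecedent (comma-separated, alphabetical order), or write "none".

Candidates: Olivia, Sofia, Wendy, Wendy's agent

Wendy's agent

*herself* is a reflexive; Principle A requires it to be bound within its binding domain — the matrix clause.
— Olivia: object of the clause headed by 'betrayed'; does not c-command the reflexive — cannot bind it (Principle A).
— Sofia: subject of the clause headed by 'betrayed'; does not c-command the reflexive — cannot bind it (Principle A).
— Wendy: possessor inside the subject DP of the matrix clause; does not c-command the reflexive — cannot bind it (Principle A).
— Wendy's agent: subject of the matrix clause; c-commands the reflexive within its binding domain — allowed (Principle A).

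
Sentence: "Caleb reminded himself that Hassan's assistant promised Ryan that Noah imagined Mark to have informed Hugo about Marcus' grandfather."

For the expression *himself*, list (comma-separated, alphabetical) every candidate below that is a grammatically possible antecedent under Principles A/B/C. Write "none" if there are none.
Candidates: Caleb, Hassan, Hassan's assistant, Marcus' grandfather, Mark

Caleb

*himself* is a reflexive; Principle A requires it to be bound within its binding domain — the matrix clause.
— Caleb: subject of the matrix clause; c-commands the reflexive within its binding domain — allowed (Principle A).
— Hassan: possessor inside the subject DP of the clause headed by 'promised'; does not c-command the reflexive — cannot bind it (Principle A).
— Hassan's assistant: subject of the clause headed by 'promised'; does not c-command the reflexive — cannot bind it (Principle A).
— Marcus' grandfather: second object of the clause headed by 'informed'; does not c-command the reflexive — cannot bind it (Principle A).
— Mark: subject of the clause headed by 'informed'; does not c-command the reflexive — cannot bind it (Principle A).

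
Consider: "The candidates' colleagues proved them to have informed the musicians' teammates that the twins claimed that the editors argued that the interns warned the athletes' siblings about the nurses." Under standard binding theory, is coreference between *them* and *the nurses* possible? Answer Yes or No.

No

*the nurses* is an R-expression; Principle C requires it to be free (not bound by any c-commanding expression).
— them: subject of the clause headed by 'informed'; the pronoun c-commands the R-expression — coreference blocked (Principle C).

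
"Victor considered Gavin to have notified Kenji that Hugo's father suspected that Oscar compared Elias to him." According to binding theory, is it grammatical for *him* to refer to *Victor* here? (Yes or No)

Yes

*Victor* is an R-expression; Principle C requires it to be free (not bound by any c-commanding expression).
— him: second object of the clause headed by 'compared'; the pronoun does not c-command the R-expression — coreference allowed.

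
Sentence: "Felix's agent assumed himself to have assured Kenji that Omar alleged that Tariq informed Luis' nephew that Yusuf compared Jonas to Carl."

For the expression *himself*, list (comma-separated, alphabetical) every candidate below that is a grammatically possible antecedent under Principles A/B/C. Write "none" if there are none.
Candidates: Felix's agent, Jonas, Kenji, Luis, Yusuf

Felix's agent

*himself* is a reflexive; Principle A requires it to be bound within its binding domain — the matrix clause.
— Felix's agent: subject of the matrix clause; c-commands the reflexive within its binding domain — allowed (Principle A).
— Jonas: object of the clause headed by 'compared'; does not c-command the reflexive — cannot bind it (Principle A).
— Kenji: object of the clause headed by 'assured'; does not c-command the reflexive — cannot bind it (Principle A).
— Luis: possessor inside the object DP of the clause headed by 'informed'; does not c-command the reflexive — cannot bind it (Principle A).
— Yusuf: subject of the clause headed by 'compared'; does not c-command the reflexive — cannot bind it (Principle A).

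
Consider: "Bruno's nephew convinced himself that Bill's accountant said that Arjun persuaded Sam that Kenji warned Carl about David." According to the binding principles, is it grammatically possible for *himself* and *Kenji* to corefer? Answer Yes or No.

No

*himself* is a reflexive; Principle A requires it to be bound within its binding domain — the matrix clause.
— Kenji: subject of the clause headed by 'warned'; does not c-command the reflexive — cannot bind it (Principle A).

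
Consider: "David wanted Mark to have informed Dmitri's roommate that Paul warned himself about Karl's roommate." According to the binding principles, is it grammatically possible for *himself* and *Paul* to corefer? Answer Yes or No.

*himself* is a reflexive; Principle A requires it to be bound within its binding domain — the clause headed by 'warned'.
— Paul: subject of the clause headed by 'warned'; c-commands the reflexive within its binding domain — allowed (Principle A).

Yes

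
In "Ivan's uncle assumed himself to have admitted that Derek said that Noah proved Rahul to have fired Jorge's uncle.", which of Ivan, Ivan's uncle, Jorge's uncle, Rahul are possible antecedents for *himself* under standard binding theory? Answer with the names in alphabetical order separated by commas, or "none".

Ivan's uncle

*himself* is a reflexive; Principle A requires it to be bound within its binding domain — the matrix clause.
— Ivan: possessor inside the subject DP of the matrix clause; does not c-command the reflexive — cannot bind it (Principle A).
— Ivan's uncle: subject of the matrix clause; c-commands the reflexive within its binding domain — allowed (Principle A).
— Jorge's uncle: object of the clause headed by 'fired'; does not c-command the reflexive — cannot bind it (Principle A).
— Rahul: subject of the clause headed by 'fired'; does not c-command the reflexive — cannot bind it (Principle A).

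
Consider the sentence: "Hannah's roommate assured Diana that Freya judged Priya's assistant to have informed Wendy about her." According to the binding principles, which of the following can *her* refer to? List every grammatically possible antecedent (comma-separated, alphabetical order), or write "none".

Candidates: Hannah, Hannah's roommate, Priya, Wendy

*her* is a pronoun; Principle B requires it to be free in its binding domain — the clause headed by 'informed'.
— Hannah: possessor inside the subject DP of the matrix clause; does not c-command the pronoun — Principle B does not apply; allowed.
— Hannah's roommate: subject of the matrix clause; c-commands the pronoun but lies outside its binding domain — allowed.
— Priya: possessor inside the subject DP of the clause headed by 'informed'; does not c-command the pronoun — Principle B does not apply; allowed.
— Wendy: object of the clause headed by 'informed'; c-commands the pronoun within its binding domain — blocked (Principle B).

Hannah, Hannah's roommate, Priya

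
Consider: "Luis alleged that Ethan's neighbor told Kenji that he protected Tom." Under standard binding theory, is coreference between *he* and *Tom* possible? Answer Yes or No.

*Tom* is an R-expression; Principle C requires it to be free (not bound by any c-commanding expression).
— he: subject of the clause headed by 'protected'; the pronoun c-commands the R-expression — coreference blocked (Principle C).

No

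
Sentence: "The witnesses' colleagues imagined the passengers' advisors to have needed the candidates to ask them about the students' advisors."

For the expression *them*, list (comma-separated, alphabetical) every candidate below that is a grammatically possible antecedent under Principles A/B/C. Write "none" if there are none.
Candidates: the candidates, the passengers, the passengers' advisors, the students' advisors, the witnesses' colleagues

*them* is a pronoun; Principle B requires it to be free in its binding domain — the clause headed by 'ask'.
— the candidates: subject of the clause headed by 'ask'; c-commands the pronoun within its binding domain — blocked (Principle B).
— the passengers: possessor inside the subject DP of the clause headed by 'needed'; does not c-command the pronoun — Principle B does not apply; allowed.
— the passengers' advisors: subject of the clause headed by 'needed'; c-commands the pronoun but lies outside its binding domain — allowed.
— the students' advisors: second object of the clause headed by 'ask'; is c-commanded by the pronoun; coreference would bind this R-expression — blocked (Principle C).
— the witnesses' colleagues: subject of the matrix clause; c-commands the pronoun but lies outside its binding domain — allowed.

the passengers, the passengers' advisors, the witnesses' colleagues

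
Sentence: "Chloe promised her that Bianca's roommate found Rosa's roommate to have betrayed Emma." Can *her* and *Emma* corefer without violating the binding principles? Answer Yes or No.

No

*Emma* is an R-expression; Principle C requires it to be free (not bound by any c-commanding expression).
— her: object of the matrix clause; the pronoun c-commands the R-expression — coreference blocked (Principle C).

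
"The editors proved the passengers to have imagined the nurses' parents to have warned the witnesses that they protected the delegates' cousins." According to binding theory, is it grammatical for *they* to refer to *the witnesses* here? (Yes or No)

Yes

*the witnesses* is an R-expression; Principle C requires it to be free (not bound by any c-commanding expression).
— they: subject of the clause headed by 'protected'; the pronoun does not c-command the R-expression — coreference allowed.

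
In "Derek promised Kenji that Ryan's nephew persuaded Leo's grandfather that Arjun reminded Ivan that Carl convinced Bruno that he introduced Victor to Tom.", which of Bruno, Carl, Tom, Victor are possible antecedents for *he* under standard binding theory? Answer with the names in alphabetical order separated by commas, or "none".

*he* is a pronoun; Principle B requires it to be free in its binding domain — the clause headed by 'introduced'.
— Bruno: object of the clause headed by 'convinced'; c-commands the pronoun but lies outside its binding domain — allowed.
— Carl: subject of the clause headed by 'convinced'; c-commands the pronoun but lies outside its binding domain — allowed.
— Tom: second object of the clause headed by 'introduced'; is c-commanded by the pronoun; coreference would bind this R-expression — blocked (Principle C).
— Victor: object of the clause headed by 'introduced'; is c-commanded by the pronoun; coreference would bind this R-expression — blocked (Principle C).

Bruno, Carl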